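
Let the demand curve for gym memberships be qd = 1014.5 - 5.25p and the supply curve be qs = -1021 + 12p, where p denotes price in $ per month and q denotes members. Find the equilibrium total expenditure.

Equating demand and supply, 1014.5 - 5.25p = -1021 + 12p gives 17.25p = 2035.5, so p* = 118.
Substitute back: q* = 1014.5 - 5.25(118) = 395.
Total expenditure = p* × q* = 118 × 395 = 46610.

Total expenditure = 46610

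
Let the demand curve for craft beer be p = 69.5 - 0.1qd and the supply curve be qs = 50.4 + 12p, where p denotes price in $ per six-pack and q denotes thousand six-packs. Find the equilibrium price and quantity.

Solving each curve for q: qd = 695 - 10p.
At equilibrium qd = qs, so 695 - 10p = 50.4 + 12p; collecting terms, 644.6 = 22p and p* = 29.3.
Substitute back: q* = 695 - 10(29.3) = 402.

p* = 29.3, q* = 402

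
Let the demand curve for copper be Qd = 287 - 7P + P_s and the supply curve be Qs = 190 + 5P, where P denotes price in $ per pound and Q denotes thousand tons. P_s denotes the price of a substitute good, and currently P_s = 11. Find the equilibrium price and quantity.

With P_s = 11, demand is Qd = 298 - 7P.
Set Qd = Qs: 298 - 7P = 190 + 5P, so 108 = 12P and P* = 9.
Then Q* = 298 - 7(9) = 235.

P* = 9, Q* = 235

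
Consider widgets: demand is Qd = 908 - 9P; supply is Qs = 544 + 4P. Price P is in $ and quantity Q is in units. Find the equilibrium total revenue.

Total revenue = 18368

Equating demand and supply, 908 - 9P = 544 + 4P gives 13P = 364, so P* = 28.
From the demand curve, Q* = 908 - 9(28) = 656.
Total revenue = P* × Q* = 28 × 656 = 18368.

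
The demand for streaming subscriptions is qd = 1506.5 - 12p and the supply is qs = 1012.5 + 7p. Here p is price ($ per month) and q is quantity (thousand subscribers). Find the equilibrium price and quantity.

p* = 26, q* = 1194.5

Set qd = qs: 1506.5 - 12p = 1012.5 + 7p, so 494 = 19p and p* = 26.
Then q* = 1506.5 - 12(26) = 1194.5.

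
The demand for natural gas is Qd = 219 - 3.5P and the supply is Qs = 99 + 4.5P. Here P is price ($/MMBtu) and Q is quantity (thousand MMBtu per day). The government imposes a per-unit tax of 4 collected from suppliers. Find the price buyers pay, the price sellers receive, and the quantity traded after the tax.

P_b = 17.25, P_s = 13.25, Q = 158.625

With a tax of 4 on suppliers, they supply based on the net price P_s = P_b - 4, so Qs = 81 + 4.5P_b.
Equate demand and the shifted supply: 219 - 3.5P_b = 81 + 4.5P_b, giving 8P_b = 138, so P_b = 17.25.
So P_s = 13.25 and the quantity traded is Q = 219 - 3.5(17.25) = 158.625.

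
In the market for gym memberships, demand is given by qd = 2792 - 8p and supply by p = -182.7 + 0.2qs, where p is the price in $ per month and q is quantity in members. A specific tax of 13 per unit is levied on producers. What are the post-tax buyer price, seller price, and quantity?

Inverting to quantity form: qs = 913.5 + 5p.
The tax drives a wedge p_b - p_s = 13. Substituting p_s = p_b - 13 into supply: qs = 848.5 + 5p_b.
Set qd = qs: 2792 - 8p_b = 848.5 + 5p_b, so 1943.5 = 13p_b and p_b = 149.5.
So p_s = 136.5 and the quantity traded is q = 2792 - 8(149.5) = 1596.

p_b = 149.5, p_s = 136.5, q = 1596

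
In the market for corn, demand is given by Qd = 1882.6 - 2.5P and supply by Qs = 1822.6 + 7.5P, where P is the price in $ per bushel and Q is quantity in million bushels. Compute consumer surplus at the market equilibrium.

Consumer surplus = 697585.952

The market clears where 1882.6 - 2.5P = 1822.6 + 7.5P. Rearranging, 10P = 60, hence P* = 6.
Plugging P* into demand: Q* = 1882.6 - 2.5(6) = 1867.6.
Demand choke price (Qd = 0): P = 1882.6/2.5 = 753.04. Consumer surplus = ½ × (753.04 - 6) × 1867.6 = 697585.952.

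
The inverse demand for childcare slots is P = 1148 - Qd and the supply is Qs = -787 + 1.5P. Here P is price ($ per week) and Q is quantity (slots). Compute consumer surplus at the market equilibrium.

Consumer surplus = 69938

Rewriting in direct form: Qd = 1148 - P.
Equating demand and supply, 1148 - P = -787 + 1.5P gives 2.5P = 1935, so P* = 774.
Plugging P* into demand: Q* = 1148 - 774 = 374.
Demand choke price (Qd = 0): P = 1148. Consumer surplus = ½ × (1148 - 774) × 374 = 69938.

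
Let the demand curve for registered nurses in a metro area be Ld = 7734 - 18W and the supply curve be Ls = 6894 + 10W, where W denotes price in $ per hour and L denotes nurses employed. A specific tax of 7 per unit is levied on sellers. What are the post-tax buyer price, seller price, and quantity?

W_b = 32.5, W_s = 25.5, L = 7149

The tax drives a wedge W_b - W_s = 7. Substituting W_s = W_b - 7 into supply: Ls = 6824 + 10W_b.
Set Ld = Ls: 7734 - 18W_b = 6824 + 10W_b, so 910 = 28W_b and W_b = 32.5.
Then W_s = 32.5 - 7 = 25.5 and L = 7734 - 18(32.5) = 7149.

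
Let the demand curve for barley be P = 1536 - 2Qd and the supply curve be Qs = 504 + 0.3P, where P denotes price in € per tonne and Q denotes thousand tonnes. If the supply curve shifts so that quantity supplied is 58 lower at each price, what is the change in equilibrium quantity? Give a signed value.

ΔQ = -36.25

Solving each curve for Q: Qd = 768 - 0.5P.
Equating demand and supply, 768 - 0.5P = 504 + 0.3P gives 0.8P = 264, so P* = 330.
Then Q* = 768 - 0.5(330) = 603.
After the shift, supply is Qs = 446 + 0.3P.
New equilibrium: 322 = 0.8P, so P = 402.5 and Q = 566.75.
ΔQ = 566.75 - 603 = -36.25.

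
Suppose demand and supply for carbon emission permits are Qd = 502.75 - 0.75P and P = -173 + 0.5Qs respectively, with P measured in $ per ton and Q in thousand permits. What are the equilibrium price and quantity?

P* = 57, Q* = 460

Rewriting in direct form: Qs = 346 + 2P.
At equilibrium Qd = Qs, so 502.75 - 0.75P = 346 + 2P; collecting terms, 156.75 = 2.75P and P* = 57.
From the demand curve, Q* = 502.75 - 0.75(57) = 460.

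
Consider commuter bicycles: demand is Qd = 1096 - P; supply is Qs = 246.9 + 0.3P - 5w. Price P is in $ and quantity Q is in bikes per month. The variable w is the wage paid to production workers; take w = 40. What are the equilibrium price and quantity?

P* = 807, Q* = 289

With w = 40, supply is Qs = 46.9 + 0.3P.
At equilibrium Qd = Qs, so 1096 - P = 46.9 + 0.3P; collecting terms, 1049.1 = 1.3P and P* = 807.
Substitute back: Q* = 1096 - 807 = 289.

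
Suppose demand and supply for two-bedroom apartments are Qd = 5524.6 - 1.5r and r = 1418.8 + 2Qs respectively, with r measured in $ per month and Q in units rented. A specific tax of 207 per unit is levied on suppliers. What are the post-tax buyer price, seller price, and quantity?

Solving each curve for Q: Qs = -709.4 + 0.5r.
Suppliers keep r_s = r_b - 207 per unit, so supply in terms of the buyer price is Qs = -812.9 + 0.5r_b.
Market clearing requires 5524.6 - 1.5r_b = -812.9 + 0.5r_b; hence 6337.5 = 2r_b and r_b = 3168.75.
So r_s = 2961.75 and the quantity traded is Q = 5524.6 - 1.5(3168.75) = 771.475.

r_b = 3168.75, r_s = 2961.75, Q = 771.475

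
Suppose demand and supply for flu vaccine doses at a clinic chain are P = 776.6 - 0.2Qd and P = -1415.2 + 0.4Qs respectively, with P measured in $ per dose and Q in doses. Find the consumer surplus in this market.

Consumer surplus = 1334440.9

In direct form, Qd = 3883 - 5P and Qs = 3538 + 2.5P.
Equating demand and supply, 3883 - 5P = 3538 + 2.5P gives 7.5P = 345, so P* = 46.
From the demand curve, Q* = 3883 - 5(46) = 3653.
Demand choke price (Qd = 0): P = 3883/5 = 776.6. Consumer surplus = ½ × (776.6 - 46) × 3653 = 1334440.9.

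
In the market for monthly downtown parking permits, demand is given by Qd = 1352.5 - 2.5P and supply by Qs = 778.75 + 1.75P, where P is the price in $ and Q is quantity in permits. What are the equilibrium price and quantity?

P* = 135, Q* = 1015

Equating demand and supply, 1352.5 - 2.5P = 778.75 + 1.75P gives 4.25P = 573.75, so P* = 135.
Substitute back: Q* = 1352.5 - 2.5(135) = 1015.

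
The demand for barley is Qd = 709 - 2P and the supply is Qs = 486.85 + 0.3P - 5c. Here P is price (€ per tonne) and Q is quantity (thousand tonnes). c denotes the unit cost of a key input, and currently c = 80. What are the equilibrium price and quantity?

With c = 80, supply is Qs = 86.85 + 0.3P.
At equilibrium Qd = Qs, so 709 - 2P = 86.85 + 0.3P; collecting terms, 622.15 = 2.3P and P* = 270.5.
Plugging P* into demand: Q* = 709 - 2(270.5) = 168.

P* = 270.5, Q* = 168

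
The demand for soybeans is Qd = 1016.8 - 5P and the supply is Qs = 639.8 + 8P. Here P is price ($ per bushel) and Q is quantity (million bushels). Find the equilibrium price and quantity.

The market clears where 1016.8 - 5P = 639.8 + 8P. Rearranging, 13P = 377, hence P* = 29.
Then Q* = 1016.8 - 5(29) = 871.8.

P* = 29, Q* = 871.8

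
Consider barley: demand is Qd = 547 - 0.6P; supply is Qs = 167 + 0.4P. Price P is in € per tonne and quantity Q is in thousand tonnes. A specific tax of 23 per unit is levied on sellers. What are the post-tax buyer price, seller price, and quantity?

The tax drives a wedge P_b - P_s = 23. Substituting P_s = P_b - 23 into supply: Qs = 157.8 + 0.4P_b.
Equate demand and the shifted supply: 547 - 0.6P_b = 157.8 + 0.4P_b, giving P_b = 389.2, so P_b = 389.2.
So P_s = 366.2 and the quantity traded is Q = 547 - 0.6(389.2) = 313.48.

P_b = 389.2, P_s = 366.2, Q = 313.48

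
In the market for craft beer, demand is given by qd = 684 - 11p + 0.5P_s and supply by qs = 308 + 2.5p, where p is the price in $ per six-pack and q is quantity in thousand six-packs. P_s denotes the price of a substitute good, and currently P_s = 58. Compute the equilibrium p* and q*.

p* = 30, q* = 383

With P_s = 58, demand is qd = 713 - 11p.
At equilibrium qd = qs, so 713 - 11p = 308 + 2.5p; collecting terms, 405 = 13.5p and p* = 30.
Plugging p* into demand: q* = 713 - 11(30) = 383.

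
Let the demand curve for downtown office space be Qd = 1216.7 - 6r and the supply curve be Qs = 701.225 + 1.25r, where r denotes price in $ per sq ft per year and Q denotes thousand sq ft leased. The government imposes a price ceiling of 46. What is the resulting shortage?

Shortage = 181.975

Evaluating both curves at the ceiling price 46 gives Qd = 940.7, Qs = 758.725.
Shortage = Qd - Qs = 940.7 - 758.725 = 181.975.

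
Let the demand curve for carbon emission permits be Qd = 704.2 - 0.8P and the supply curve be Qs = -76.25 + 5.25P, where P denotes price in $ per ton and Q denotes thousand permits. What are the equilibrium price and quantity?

P* = 129, Q* = 601

Set Qd = Qs: 704.2 - 0.8P = -76.25 + 5.25P, so 780.45 = 6.05P and P* = 129.
Substitute back: Q* = 704.2 - 0.8(129) = 601.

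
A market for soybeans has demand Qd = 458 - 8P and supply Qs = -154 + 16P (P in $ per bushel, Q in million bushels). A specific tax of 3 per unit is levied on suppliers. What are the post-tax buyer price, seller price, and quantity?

P_b = 27.5, P_s = 24.5, Q = 238

Suppliers keep P_s = P_b - 3 per unit, so supply in terms of the buyer price is Qs = -202 + 16P_b.
Set Qd = Qs: 458 - 8P_b = -202 + 16P_b, so 660 = 24P_b and P_b = 27.5.
So P_s = 24.5 and the quantity traded is Q = 458 - 8(27.5) = 238.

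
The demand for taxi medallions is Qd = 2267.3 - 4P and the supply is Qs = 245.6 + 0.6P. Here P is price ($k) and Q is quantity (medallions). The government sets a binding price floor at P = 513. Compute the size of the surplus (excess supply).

Surplus = 338.1

At P = 513: Qd = 215.3 and Qs = 553.4.
Surplus = Qs - Qd = 553.4 - 215.3 = 338.1.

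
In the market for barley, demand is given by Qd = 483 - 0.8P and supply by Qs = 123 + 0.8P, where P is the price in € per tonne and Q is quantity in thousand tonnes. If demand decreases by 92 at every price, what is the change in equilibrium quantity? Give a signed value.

ΔQ = -46

Equating demand and supply, 483 - 0.8P = 123 + 0.8P gives 1.6P = 360, so P* = 225.
Substitute back: Q* = 483 - 0.8(225) = 303.
After the shift, demand is Qd = 391 - 0.8P.
The new intersection has 268 = 1.6P, i.e. P = 167.5, Q = 257.
ΔQ = 257 - 303 = -46.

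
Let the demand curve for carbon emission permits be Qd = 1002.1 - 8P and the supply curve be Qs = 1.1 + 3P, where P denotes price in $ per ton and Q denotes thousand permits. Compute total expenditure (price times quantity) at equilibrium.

Total expenditure = 24943.1

At equilibrium Qd = Qs, so 1002.1 - 8P = 1.1 + 3P; collecting terms, 1001 = 11P and P* = 91.
Plugging P* into demand: Q* = 1002.1 - 8(91) = 274.1.
Total expenditure = P* × Q* = 91 × 274.1 = 24943.1.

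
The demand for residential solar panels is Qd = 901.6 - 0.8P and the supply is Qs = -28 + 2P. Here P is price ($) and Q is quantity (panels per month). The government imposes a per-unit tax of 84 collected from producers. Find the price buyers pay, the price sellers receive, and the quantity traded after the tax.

P_b = 392, P_s = 308, Q = 588

The tax drives a wedge P_b - P_s = 84. Substituting P_s = P_b - 84 into supply: Qs = -196 + 2P_b.
Equate demand and the shifted supply: 901.6 - 0.8P_b = -196 + 2P_b, giving 2.8P_b = 1097.6, so P_b = 392.
Then P_s = 392 - 84 = 308 and Q = 901.6 - 0.8(392) = 588.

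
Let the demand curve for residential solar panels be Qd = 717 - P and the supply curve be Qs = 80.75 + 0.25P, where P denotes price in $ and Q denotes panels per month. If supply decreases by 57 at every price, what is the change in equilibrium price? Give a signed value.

ΔP = 45.6

Equating demand and supply, 717 - P = 80.75 + 0.25P gives 1.25P = 636.25, so P* = 509.
Substitute back: Q* = 717 - 509 = 208.
After the shift, supply is Qs = 23.75 + 0.25P.
Re-solving, 1.25P = 693.25 gives P = 554.6 and Q = 162.4.
ΔP = 554.6 - 509 = 45.6.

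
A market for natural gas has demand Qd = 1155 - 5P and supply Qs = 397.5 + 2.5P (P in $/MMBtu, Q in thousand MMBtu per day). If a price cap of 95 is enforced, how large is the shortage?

Shortage = 45

With P fixed at 95, quantity demanded is 680 and quantity supplied is 635.
Shortage = Qd - Qs = 680 - 635 = 45.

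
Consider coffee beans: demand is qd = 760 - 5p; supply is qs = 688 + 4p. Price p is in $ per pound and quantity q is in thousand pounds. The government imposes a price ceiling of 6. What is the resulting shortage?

Shortage = 18

Evaluating both curves at the ceiling price 6 gives qd = 730, qs = 712.
Shortage = qd - qs = 730 - 712 = 18.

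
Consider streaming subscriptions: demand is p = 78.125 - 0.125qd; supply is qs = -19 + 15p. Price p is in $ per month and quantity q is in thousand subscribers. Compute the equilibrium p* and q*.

p* = 28, q* = 401

Rewriting in direct form: qd = 625 - 8p.
The market clears where 625 - 8p = -19 + 15p. Rearranging, 23p = 644, hence p* = 28.
Substitute back: q* = 625 - 8(28) = 401.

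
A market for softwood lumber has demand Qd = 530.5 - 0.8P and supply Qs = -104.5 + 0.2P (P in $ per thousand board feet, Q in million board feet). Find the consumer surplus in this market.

Consumer surplus = 316.40625

Equating demand and supply, 530.5 - 0.8P = -104.5 + 0.2P gives P = 635, so P* = 635.
Then Q* = 530.5 - 0.8(635) = 22.5.
Demand choke price (Qd = 0): P = 530.5/0.8 = 663.125. Consumer surplus = ½ × (663.125 - 635) × 22.5 = 316.40625.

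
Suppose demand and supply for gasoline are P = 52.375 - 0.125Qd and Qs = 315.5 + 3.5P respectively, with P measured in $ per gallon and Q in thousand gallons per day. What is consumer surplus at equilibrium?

In direct form, Qd = 419 - 8P.
The market clears where 419 - 8P = 315.5 + 3.5P. Rearranging, 11.5P = 103.5, hence P* = 9.
Then Q* = 419 - 8(9) = 347.
Demand choke price (Qd = 0): P = 419/8 = 52.375. Consumer surplus = ½ × (52.375 - 9) × 347 = 7525.5625.

Consumer surplus = 7525.5625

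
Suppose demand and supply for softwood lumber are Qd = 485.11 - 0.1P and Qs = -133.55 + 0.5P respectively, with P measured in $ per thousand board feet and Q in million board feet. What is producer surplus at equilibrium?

Producer surplus = 145924

At equilibrium Qd = Qs, so 485.11 - 0.1P = -133.55 + 0.5P; collecting terms, 618.66 = 0.6P and P* = 1031.1.
From the demand curve, Q* = 485.11 - 0.1(1031.1) = 382.
Supply choke price (Qs = 0): P = 267.1. Producer surplus = ½ × (1031.1 - 267.1) × 382 = 145924.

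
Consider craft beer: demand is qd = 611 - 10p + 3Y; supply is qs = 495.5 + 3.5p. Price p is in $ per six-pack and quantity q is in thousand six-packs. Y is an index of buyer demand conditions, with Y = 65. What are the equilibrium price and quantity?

p* = 23, q* = 576

With Y = 65, demand is qd = 806 - 10p.
Set qd = qs: 806 - 10p = 495.5 + 3.5p, so 310.5 = 13.5p and p* = 23.
Substitute back: q* = 806 - 10(23) = 576.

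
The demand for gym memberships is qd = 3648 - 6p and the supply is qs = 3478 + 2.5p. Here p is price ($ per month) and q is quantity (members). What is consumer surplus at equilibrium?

Equating demand and supply, 3648 - 6p = 3478 + 2.5p gives 8.5p = 170, so p* = 20.
Then q* = 3648 - 6(20) = 3528.
Demand choke price (qd = 0): p = 3648/6 = 608. Consumer surplus = ½ × (608 - 20) × 3528 = 1037232.

Consumer surplus = 1037232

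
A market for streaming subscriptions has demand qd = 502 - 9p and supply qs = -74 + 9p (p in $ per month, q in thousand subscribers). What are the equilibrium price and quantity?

p* = 32, q* = 214

Set qd = qs: 502 - 9p = -74 + 9p, so 576 = 18p and p* = 32.
From the demand curve, q* = 502 - 9(32) = 214.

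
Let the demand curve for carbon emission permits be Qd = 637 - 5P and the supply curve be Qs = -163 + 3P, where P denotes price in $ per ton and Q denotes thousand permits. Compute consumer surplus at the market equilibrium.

Consumer surplus = 1876.9

The market clears where 637 - 5P = -163 + 3P. Rearranging, 8P = 800, hence P* = 100.
Plugging P* into demand: Q* = 637 - 5(100) = 137.
Demand choke price (Qd = 0): P = 637/5 = 127.4. Consumer surplus = ½ × (127.4 - 100) × 137 = 1876.9.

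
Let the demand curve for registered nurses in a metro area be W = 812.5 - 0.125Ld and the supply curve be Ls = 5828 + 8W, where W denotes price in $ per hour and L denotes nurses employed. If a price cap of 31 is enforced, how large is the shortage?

Shortage = 176

Inverting to quantity form: Ld = 6500 - 8W.
At W = 31: Ld = 6252 and Ls = 6076.
Shortage = Ld - Ls = 6252 - 6076 = 176.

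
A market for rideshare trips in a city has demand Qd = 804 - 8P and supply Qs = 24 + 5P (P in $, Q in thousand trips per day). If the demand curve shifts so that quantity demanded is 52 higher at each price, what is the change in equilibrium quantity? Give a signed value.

Set Qd = Qs: 804 - 8P = 24 + 5P, so 780 = 13P and P* = 60.
Then Q* = 804 - 8(60) = 324.
After the shift, demand is Qd = 856 - 8P.
Re-solving, 13P = 832 gives P = 64 and Q = 344.
ΔQ = 344 - 324 = 20.

ΔQ = 20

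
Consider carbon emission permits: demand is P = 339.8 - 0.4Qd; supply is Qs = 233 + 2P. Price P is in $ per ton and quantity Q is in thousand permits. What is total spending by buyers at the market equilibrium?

Total spending by buyers = 69459

In direct form, Qd = 849.5 - 2.5P.
Equating demand and supply, 849.5 - 2.5P = 233 + 2P gives 4.5P = 616.5, so P* = 137.
Substitute back: Q* = 849.5 - 2.5(137) = 507.
Total spending by buyers = P* × Q* = 137 × 507 = 69459.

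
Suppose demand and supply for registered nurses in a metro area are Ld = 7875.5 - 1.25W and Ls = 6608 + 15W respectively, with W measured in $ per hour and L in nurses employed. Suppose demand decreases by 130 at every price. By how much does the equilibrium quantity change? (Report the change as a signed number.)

ΔL = -120

Equating demand and supply, 7875.5 - 1.25W = 6608 + 15W gives 16.25W = 1267.5, so W* = 78.
Then L* = 7875.5 - 1.25(78) = 7778.
After the shift, demand is Ld = 7745.5 - 1.25W.
The new intersection has 1137.5 = 16.25W, i.e. W = 70, L = 7658.
ΔL = 7658 - 7778 = -120.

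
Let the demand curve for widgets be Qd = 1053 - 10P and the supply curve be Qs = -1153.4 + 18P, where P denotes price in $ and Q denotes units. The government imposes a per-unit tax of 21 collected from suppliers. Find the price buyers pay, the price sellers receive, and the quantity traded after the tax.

Suppliers keep P_s = P_b - 21 per unit, so supply in terms of the buyer price is Qs = -1531.4 + 18P_b.
Set Qd = Qs: 1053 - 10P_b = -1531.4 + 18P_b, so 2584.4 = 28P_b and P_b = 92.3.
Then P_s = 92.3 - 21 = 71.3 and Q = 1053 - 10(92.3) = 130.

P_b = 92.3, P_s = 71.3, Q = 130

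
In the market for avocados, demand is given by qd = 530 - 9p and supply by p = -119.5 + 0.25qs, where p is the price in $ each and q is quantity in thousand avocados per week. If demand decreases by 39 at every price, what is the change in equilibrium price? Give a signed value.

Inverting to quantity form: qs = 478 + 4p.
Equating demand and supply, 530 - 9p = 478 + 4p gives 13p = 52, so p* = 4.
Substitute back: q* = 530 - 9(4) = 494.
After the shift, demand is qd = 491 - 9p.
The new intersection has 13 = 13p, i.e. p = 1, q = 482.
Δp = 1 - 4 = -3.

Δp = -3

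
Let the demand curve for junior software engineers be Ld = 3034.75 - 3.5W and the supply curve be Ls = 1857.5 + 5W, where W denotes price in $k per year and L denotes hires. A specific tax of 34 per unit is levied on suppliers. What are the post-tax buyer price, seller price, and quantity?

Suppliers keep W_s = W_b - 34 per unit, so supply in terms of the buyer price is Ls = 1687.5 + 5W_b.
Set Ld = Ls: 3034.75 - 3.5W_b = 1687.5 + 5W_b, so 1347.25 = 8.5W_b and W_b = 158.5.
So W_s = 124.5 and the quantity traded is L = 3034.75 - 3.5(158.5) = 2480.

W_b = 158.5, W_s = 124.5, L = 2480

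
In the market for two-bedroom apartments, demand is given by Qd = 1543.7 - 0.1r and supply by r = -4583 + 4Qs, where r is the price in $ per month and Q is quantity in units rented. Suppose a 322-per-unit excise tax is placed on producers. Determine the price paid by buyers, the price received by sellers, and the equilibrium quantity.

Rewriting in direct form: Qs = 1145.75 + 0.25r.
With a tax of 322 on producers, they supply based on the net price r_s = r_b - 322, so Qs = 1065.25 + 0.25r_b.
Market clearing requires 1543.7 - 0.1r_b = 1065.25 + 0.25r_b; hence 478.45 = 0.35r_b and r_b = 1367.
Then r_s = 1367 - 322 = 1045 and Q = 1543.7 - 0.1(1367) = 1407.

r_b = 1367, r_s = 1045, Q = 1407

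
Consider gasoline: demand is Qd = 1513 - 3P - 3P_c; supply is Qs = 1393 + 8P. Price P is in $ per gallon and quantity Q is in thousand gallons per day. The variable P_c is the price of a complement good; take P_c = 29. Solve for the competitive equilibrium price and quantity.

With P_c = 29, demand is Qd = 1426 - 3P.
At equilibrium Qd = Qs, so 1426 - 3P = 1393 + 8P; collecting terms, 33 = 11P and P* = 3.
Then Q* = 1426 - 3(3) = 1417.

P* = 3, Q* = 1417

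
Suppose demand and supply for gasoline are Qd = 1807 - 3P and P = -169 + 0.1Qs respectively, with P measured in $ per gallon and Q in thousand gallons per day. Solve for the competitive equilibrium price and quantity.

P* = 9, Q* = 1780

Solving each curve for Q: Qs = 1690 + 10P.
At equilibrium Qd = Qs, so 1807 - 3P = 1690 + 10P; collecting terms, 117 = 13P and P* = 9.
From the demand curve, Q* = 1807 - 3(9) = 1780.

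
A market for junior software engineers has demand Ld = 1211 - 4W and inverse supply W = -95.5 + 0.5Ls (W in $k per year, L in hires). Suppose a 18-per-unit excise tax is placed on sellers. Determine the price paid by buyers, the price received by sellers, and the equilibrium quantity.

Rewriting in direct form: Ls = 191 + 2W.
The tax drives a wedge W_b - W_s = 18. Substituting W_s = W_b - 18 into supply: Ls = 155 + 2W_b.
Equate demand and the shifted supply: 1211 - 4W_b = 155 + 2W_b, giving 6W_b = 1056, so W_b = 176.
Then W_s = 176 - 18 = 158 and L = 1211 - 4(176) = 507.

W_b = 176, W_s = 158, L = 507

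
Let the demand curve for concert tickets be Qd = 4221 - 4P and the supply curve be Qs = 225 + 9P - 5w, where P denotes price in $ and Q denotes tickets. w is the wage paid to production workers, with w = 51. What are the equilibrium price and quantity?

With w = 51, supply is Qs = -30 + 9P.
Equating demand and supply, 4221 - 4P = -30 + 9P gives 13P = 4251, so P* = 327.
Then Q* = 4221 - 4(327) = 2913.

P* = 327, Q* = 2913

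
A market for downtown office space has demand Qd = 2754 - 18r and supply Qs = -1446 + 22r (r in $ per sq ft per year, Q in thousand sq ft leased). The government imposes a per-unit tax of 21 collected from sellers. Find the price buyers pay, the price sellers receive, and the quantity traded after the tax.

r_b = 116.55, r_s = 95.55, Q = 656.1

The tax drives a wedge r_b - r_s = 21. Substituting r_s = r_b - 21 into supply: Qs = -1908 + 22r_b.
Set Qd = Qs: 2754 - 18r_b = -1908 + 22r_b, so 4662 = 40r_b and r_b = 116.55.
So r_s = 95.55 and the quantity traded is Q = 2754 - 18(116.55) = 656.1.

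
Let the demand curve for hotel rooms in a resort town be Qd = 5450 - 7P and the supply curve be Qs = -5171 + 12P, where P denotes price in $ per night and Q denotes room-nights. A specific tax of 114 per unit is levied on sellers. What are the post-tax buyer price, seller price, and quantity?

With a tax of 114 on sellers, they supply based on the net price P_s = P_b - 114, so Qs = -6539 + 12P_b.
Market clearing requires 5450 - 7P_b = -6539 + 12P_b; hence 11989 = 19P_b and P_b = 631.
So P_s = 517 and the quantity traded is Q = 5450 - 7(631) = 1033.

P_b = 631, P_s = 517, Q = 1033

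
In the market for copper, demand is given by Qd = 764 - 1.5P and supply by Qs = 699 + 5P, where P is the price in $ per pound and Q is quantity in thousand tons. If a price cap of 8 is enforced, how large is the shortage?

Shortage = 13

Evaluating both curves at the ceiling price 8 gives Qd = 752, Qs = 739.
Shortage = Qd - Qs = 752 - 739 = 13.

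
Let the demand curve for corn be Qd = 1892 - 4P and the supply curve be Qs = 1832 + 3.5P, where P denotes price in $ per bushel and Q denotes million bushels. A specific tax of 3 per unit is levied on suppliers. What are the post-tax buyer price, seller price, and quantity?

The tax drives a wedge P_b - P_s = 3. Substituting P_s = P_b - 3 into supply: Qs = 1821.5 + 3.5P_b.
Equate demand and the shifted supply: 1892 - 4P_b = 1821.5 + 3.5P_b, giving 7.5P_b = 70.5, so P_b = 9.4.
So P_s = 6.4 and the quantity traded is Q = 1892 - 4(9.4) = 1854.4.

P_b = 9.4, P_s = 6.4, Q = 1854.4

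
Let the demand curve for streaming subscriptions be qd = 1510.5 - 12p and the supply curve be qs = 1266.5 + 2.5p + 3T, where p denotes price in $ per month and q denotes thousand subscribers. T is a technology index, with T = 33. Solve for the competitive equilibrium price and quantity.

p* = 10, q* = 1390.5

With T = 33, supply is qs = 1365.5 + 2.5p.
Set qd = qs: 1510.5 - 12p = 1365.5 + 2.5p, so 145 = 14.5p and p* = 10.
Then q* = 1510.5 - 12(10) = 1390.5.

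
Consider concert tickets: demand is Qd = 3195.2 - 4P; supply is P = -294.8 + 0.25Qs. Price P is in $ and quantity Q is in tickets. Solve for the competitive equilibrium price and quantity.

P* = 252, Q* = 2187.2

In direct form, Qs = 1179.2 + 4P.
Set Qd = Qs: 3195.2 - 4P = 1179.2 + 4P, so 2016 = 8P and P* = 252.
Plugging P* into demand: Q* = 3195.2 - 4(252) = 2187.2.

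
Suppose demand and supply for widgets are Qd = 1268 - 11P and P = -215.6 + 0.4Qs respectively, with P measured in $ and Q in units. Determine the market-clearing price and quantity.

P* = 54, Q* = 674

Solving each curve for Q: Qs = 539 + 2.5P.
The market clears where 1268 - 11P = 539 + 2.5P. Rearranging, 13.5P = 729, hence P* = 54.
From the demand curve, Q* = 1268 - 11(54) = 674.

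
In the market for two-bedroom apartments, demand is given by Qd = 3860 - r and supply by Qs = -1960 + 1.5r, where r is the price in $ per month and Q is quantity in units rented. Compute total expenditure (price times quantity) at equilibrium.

Total expenditure = 3566496

Set Qd = Qs: 3860 - r = -1960 + 1.5r, so 5820 = 2.5r and r* = 2328.
Then Q* = 3860 - 2328 = 1532.
Total expenditure = r* × Q* = 2328 × 1532 = 3566496.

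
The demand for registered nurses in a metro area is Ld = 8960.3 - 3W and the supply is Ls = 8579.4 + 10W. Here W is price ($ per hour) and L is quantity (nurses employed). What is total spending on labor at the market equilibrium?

Equating demand and supply, 8960.3 - 3W = 8579.4 + 10W gives 13W = 380.9, so W* = 29.3.
Substitute back: L* = 8960.3 - 3(29.3) = 8872.4.
Total spending on labor = W* × L* = 29.3 × 8872.4 = 259961.32.

Total spending on labor = 259961.32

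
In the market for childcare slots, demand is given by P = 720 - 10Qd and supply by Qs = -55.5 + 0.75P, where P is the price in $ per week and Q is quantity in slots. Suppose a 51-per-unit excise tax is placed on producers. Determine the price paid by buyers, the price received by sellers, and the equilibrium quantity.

Solving each curve for Q: Qd = 72 - 0.1P.
The tax drives a wedge P_b - P_s = 51. Substituting P_s = P_b - 51 into supply: Qs = -93.75 + 0.75P_b.
Market clearing requires 72 - 0.1P_b = -93.75 + 0.75P_b; hence 165.75 = 0.85P_b and P_b = 195.
Then P_s = 195 - 51 = 144 and Q = 72 - 0.1(195) = 52.5.

P_b = 195, P_s = 144, Q = 52.5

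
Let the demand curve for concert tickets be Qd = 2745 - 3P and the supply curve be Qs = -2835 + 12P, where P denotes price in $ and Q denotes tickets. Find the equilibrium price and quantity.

P* = 372, Q* = 1629

The market clears where 2745 - 3P = -2835 + 12P. Rearranging, 15P = 5580, hence P* = 372.
Substitute back: Q* = 2745 - 3(372) = 1629.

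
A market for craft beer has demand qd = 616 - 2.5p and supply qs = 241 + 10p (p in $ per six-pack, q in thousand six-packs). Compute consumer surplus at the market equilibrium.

At equilibrium qd = qs, so 616 - 2.5p = 241 + 10p; collecting terms, 375 = 12.5p and p* = 30.
Substitute back: q* = 616 - 2.5(30) = 541.
Demand choke price (qd = 0): p = 616/2.5 = 246.4. Consumer surplus = ½ × (246.4 - 30) × 541 = 58536.2.

Consumer surplus = 58536.2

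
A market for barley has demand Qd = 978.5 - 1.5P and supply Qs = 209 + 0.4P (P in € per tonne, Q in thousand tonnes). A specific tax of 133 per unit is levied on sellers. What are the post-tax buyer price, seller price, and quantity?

P_b = 433, P_s = 300, Q = 329

With a tax of 133 on sellers, they supply based on the net price P_s = P_b - 133, so Qs = 155.8 + 0.4P_b.
Set Qd = Qs: 978.5 - 1.5P_b = 155.8 + 0.4P_b, so 822.7 = 1.9P_b and P_b = 433.
So P_s = 300 and the quantity traded is Q = 978.5 - 1.5(433) = 329.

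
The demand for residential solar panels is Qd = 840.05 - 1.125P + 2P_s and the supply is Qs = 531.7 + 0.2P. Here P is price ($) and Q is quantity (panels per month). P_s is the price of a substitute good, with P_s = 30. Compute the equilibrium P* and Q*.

P* = 278, Q* = 587.3

With P_s = 30, demand is Qd = 900.05 - 1.125P.
Set Qd = Qs: 900.05 - 1.125P = 531.7 + 0.2P, so 368.35 = 1.325P and P* = 278.
Substitute back: Q* = 900.05 - 1.125(278) = 587.3.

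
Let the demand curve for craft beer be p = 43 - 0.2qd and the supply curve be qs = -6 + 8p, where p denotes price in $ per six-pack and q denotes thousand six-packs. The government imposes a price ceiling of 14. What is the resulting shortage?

Solving each curve for q: qd = 215 - 5p.
With p fixed at 14, quantity demanded is 145 and quantity supplied is 106.
Shortage = qd - qs = 145 - 106 = 39.

Shortage = 39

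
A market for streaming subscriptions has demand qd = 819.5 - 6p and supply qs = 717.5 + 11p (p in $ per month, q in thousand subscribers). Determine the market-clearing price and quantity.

p* = 6, q* = 783.5

The market clears where 819.5 - 6p = 717.5 + 11p. Rearranging, 17p = 102, hence p* = 6.
Plugging p* into demand: q* = 819.5 - 6(6) = 783.5.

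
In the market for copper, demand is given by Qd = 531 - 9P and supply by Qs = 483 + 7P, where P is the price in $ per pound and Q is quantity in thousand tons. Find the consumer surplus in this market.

Set Qd = Qs: 531 - 9P = 483 + 7P, so 48 = 16P and P* = 3.
Substitute back: Q* = 531 - 9(3) = 504.
Demand choke price (Qd = 0): P = 531/9 = 59. Consumer surplus = ½ × (59 - 3) × 504 = 14112.

Consumer surplus = 14112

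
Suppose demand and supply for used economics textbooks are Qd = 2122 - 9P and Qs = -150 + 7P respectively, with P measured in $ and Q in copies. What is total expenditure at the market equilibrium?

Total expenditure = 119848

At equilibrium Qd = Qs, so 2122 - 9P = -150 + 7P; collecting terms, 2272 = 16P and P* = 142.
Plugging P* into demand: Q* = 2122 - 9(142) = 844.
Total expenditure = P* × Q* = 142 × 844 = 119848.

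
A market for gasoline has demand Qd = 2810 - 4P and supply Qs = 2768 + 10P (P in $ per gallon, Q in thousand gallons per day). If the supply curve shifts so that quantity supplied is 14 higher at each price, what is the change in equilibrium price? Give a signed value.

Set Qd = Qs: 2810 - 4P = 2768 + 10P, so 42 = 14P and P* = 3.
Then Q* = 2810 - 4(3) = 2798.
After the shift, supply is Qs = 2782 + 10P.
New equilibrium: 28 = 14P, so P = 2 and Q = 2802.
ΔP = 2 - 3 = -1.

ΔP = -1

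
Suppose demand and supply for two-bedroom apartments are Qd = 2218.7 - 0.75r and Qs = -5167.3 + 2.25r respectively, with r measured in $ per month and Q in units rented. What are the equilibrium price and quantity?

r* = 2462, Q* = 372.2

Set Qd = Qs: 2218.7 - 0.75r = -5167.3 + 2.25r, so 7386 = 3r and r* = 2462.
Substitute back: Q* = 2218.7 - 0.75(2462) = 372.2.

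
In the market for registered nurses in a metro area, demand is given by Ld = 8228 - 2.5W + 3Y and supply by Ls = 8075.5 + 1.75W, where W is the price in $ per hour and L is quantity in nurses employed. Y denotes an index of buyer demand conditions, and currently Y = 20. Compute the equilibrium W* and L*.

With Y = 20, demand is Ld = 8288 - 2.5W.
The market clears where 8288 - 2.5W = 8075.5 + 1.75W. Rearranging, 4.25W = 212.5, hence W* = 50.
Plugging W* into demand: L* = 8288 - 2.5(50) = 8163.

W* = 50, L* = 8163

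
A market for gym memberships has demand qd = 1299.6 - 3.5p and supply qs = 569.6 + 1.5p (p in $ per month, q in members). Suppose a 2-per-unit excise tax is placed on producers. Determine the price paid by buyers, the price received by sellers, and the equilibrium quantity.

p_b = 146.6, p_s = 144.6, q = 786.5

With a tax of 2 on producers, they supply based on the net price p_s = p_b - 2, so qs = 566.6 + 1.5p_b.
Set qd = qs: 1299.6 - 3.5p_b = 566.6 + 1.5p_b, so 733 = 5p_b and p_b = 146.6.
Then p_s = 146.6 - 2 = 144.6 and q = 1299.6 - 3.5(146.6) = 786.5.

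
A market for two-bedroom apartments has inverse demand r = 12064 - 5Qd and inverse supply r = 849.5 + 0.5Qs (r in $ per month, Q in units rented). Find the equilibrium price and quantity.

Rewriting in direct form: Qd = 2412.8 - 0.2r and Qs = -1699 + 2r.
Equating demand and supply, 2412.8 - 0.2r = -1699 + 2r gives 2.2r = 4111.8, so r* = 1869.
Substitute back: Q* = 2412.8 - 0.2(1869) = 2039.

r* = 1869, Q* = 2039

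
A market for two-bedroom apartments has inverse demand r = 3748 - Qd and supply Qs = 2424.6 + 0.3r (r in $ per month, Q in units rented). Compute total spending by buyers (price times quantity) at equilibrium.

Rewriting in direct form: Qd = 3748 - r.
The market clears where 3748 - r = 2424.6 + 0.3r. Rearranging, 1.3r = 1323.4, hence r* = 1018.
Substitute back: Q* = 3748 - 1018 = 2730.
Total spending by buyers = r* × Q* = 1018 × 2730 = 2779140.

Total spending by buyers = 2779140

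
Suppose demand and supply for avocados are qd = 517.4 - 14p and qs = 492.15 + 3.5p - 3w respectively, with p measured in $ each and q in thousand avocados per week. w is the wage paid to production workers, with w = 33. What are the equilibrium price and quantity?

With w = 33, supply is qs = 393.15 + 3.5p.
The market clears where 517.4 - 14p = 393.15 + 3.5p. Rearranging, 17.5p = 124.25, hence p* = 7.1.
Plugging p* into demand: q* = 517.4 - 14(7.1) = 418.

p* = 7.1, q* = 418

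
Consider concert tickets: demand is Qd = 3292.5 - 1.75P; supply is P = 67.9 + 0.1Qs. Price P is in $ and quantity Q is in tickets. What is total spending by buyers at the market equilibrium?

Total spending by buyers = 912938

Solving each curve for Q: Qs = -679 + 10P.
At equilibrium Qd = Qs, so 3292.5 - 1.75P = -679 + 10P; collecting terms, 3971.5 = 11.75P and P* = 338.
Then Q* = 3292.5 - 1.75(338) = 2701.
Total spending by buyers = P* × Q* = 338 × 2701 = 912938.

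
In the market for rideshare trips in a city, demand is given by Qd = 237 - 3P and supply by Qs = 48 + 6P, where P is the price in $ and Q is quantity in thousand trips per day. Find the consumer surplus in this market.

Consumer surplus = 5046

Set Qd = Qs: 237 - 3P = 48 + 6P, so 189 = 9P and P* = 21.
From the demand curve, Q* = 237 - 3(21) = 174.
Demand choke price (Qd = 0): P = 237/3 = 79. Consumer surplus = ½ × (79 - 21) × 174 = 5046.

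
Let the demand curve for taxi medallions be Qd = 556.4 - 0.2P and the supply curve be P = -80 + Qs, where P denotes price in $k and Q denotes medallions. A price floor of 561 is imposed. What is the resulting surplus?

Surplus = 196.8

Solving each curve for Q: Qs = 80 + P.
With P fixed at 561, quantity demanded is 444.2 and quantity supplied is 641.
Surplus = Qs - Qd = 641 - 444.2 = 196.8.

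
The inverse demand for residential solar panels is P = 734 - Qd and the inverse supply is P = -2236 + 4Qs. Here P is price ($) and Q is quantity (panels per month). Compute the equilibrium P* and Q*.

P* = 140, Q* = 594

Solving each curve for Q: Qd = 734 - P and Qs = 559 + 0.25P.
The market clears where 734 - P = 559 + 0.25P. Rearranging, 1.25P = 175, hence P* = 140.
Plugging P* into demand: Q* = 734 - 140 = 594.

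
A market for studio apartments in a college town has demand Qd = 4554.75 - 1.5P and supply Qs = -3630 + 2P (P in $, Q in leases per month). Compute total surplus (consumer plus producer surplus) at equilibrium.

Total surplus = 639455.25

The market clears where 4554.75 - 1.5P = -3630 + 2P. Rearranging, 3.5P = 8184.75, hence P* = 2338.5.
From the demand curve, Q* = 4554.75 - 1.5(2338.5) = 1047.
Demand choke price = 3036.5; supply choke price = 1815. CS = ½(3036.5 - 2338.5)(1047) = 365403; PS = ½(2338.5 - 1815)(1047) = 274052.25. Total surplus = 639455.25.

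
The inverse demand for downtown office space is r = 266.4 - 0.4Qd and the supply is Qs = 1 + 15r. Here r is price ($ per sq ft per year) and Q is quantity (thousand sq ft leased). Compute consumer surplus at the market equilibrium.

Solving each curve for Q: Qd = 666 - 2.5r.
Set Qd = Qs: 666 - 2.5r = 1 + 15r, so 665 = 17.5r and r* = 38.
From the demand curve, Q* = 666 - 2.5(38) = 571.
Demand choke price (Qd = 0): r = 666/2.5 = 266.4. Consumer surplus = ½ × (266.4 - 38) × 571 = 65208.2.

Consumer surplus = 65208.2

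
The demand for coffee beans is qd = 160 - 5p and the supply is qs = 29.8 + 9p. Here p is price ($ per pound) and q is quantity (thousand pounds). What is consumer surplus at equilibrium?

Consumer surplus = 1288.225

At equilibrium qd = qs, so 160 - 5p = 29.8 + 9p; collecting terms, 130.2 = 14p and p* = 9.3.
From the demand curve, q* = 160 - 5(9.3) = 113.5.
Demand choke price (qd = 0): p = 160/5 = 32. Consumer surplus = ½ × (32 - 9.3) × 113.5 = 1288.225.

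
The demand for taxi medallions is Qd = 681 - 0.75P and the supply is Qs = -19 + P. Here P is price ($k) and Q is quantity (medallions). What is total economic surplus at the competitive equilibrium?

Total surplus = 169354.5

Set Qd = Qs: 681 - 0.75P = -19 + P, so 700 = 1.75P and P* = 400.
Then Q* = 681 - 0.75(400) = 381.
Demand choke price = 908; supply choke price = 19. CS = ½(908 - 400)(381) = 96774; PS = ½(400 - 19)(381) = 72580.5. Total surplus = 169354.5.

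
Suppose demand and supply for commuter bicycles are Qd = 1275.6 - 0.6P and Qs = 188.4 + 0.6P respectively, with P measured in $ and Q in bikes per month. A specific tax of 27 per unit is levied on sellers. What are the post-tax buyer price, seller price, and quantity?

Sellers keep P_s = P_b - 27 per unit, so supply in terms of the buyer price is Qs = 172.2 + 0.6P_b.
Set Qd = Qs: 1275.6 - 0.6P_b = 172.2 + 0.6P_b, so 1103.4 = 1.2P_b and P_b = 919.5.
So P_s = 892.5 and the quantity traded is Q = 1275.6 - 0.6(919.5) = 723.9.

P_b = 919.5, P_s = 892.5, Q = 723.9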